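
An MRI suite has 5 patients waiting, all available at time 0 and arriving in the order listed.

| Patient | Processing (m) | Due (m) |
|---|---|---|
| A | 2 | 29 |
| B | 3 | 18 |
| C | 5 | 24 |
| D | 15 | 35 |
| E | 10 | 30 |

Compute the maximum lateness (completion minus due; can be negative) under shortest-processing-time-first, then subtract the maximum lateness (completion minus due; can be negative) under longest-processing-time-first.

-15

SPT (increasing processing time): A B C E D.
A: 0→2, due 29, lateness -27
B: 2→5, due 18, lateness -13
C: 5→10, due 24, lateness -14
E: 10→20, due 30, lateness -10
D: 20→35, due 35, lateness 0
Maximum = 0.
LPT (decreasing processing time): D E C B A.
D: 0→15, due 35, lateness -20
E: 15→25, due 30, lateness -5
C: 25→30, due 24, lateness 6
B: 30→33, due 18, lateness 15
A: 33→35, due 29, lateness 6
Maximum = 15.
Difference = 0 − 15 = -15.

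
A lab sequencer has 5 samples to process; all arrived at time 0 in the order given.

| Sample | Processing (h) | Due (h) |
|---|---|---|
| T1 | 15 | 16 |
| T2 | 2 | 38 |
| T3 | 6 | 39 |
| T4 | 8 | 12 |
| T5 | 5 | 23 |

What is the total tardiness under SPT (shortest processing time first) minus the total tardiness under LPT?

SPT (increasing processing time): T2 T5 T3 T4 T1.
T2: 0→2, due 38, tardiness 0
T5: 2→7, due 23, tardiness 0
T3: 7→13, due 39, tardiness 0
T4: 13→21, due 12, tardiness 9
T1: 21→36, due 16, tardiness 20
Sum = 0+0+0+9+20 = 29.
LPT (decreasing processing time): T1 T4 T3 T5 T2.
T1: 0→15, due 16, tardiness 0
T4: 15→23, due 12, tardiness 11
T3: 23→29, due 39, tardiness 0
T5: 29→34, due 23, tardiness 11
T2: 34→36, due 38, tardiness 0
Sum = 0+11+0+11+0 = 22.
Difference = 29 − 22 = 7.

7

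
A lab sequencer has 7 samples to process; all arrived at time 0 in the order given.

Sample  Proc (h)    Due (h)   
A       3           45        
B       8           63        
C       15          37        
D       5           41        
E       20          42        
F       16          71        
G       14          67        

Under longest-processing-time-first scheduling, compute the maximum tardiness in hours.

LPT (decreasing processing time): E F C G B D A.
E: 0→20, due 42, tardiness 0
F: 20→36, due 71, tardiness 0
C: 36→51, due 37, tardiness 14
G: 51→65, due 67, tardiness 0
B: 65→73, due 63, tardiness 10
D: 73→78, due 41, tardiness 37
A: 78→81, due 45, tardiness 36
Maximum = 37.

37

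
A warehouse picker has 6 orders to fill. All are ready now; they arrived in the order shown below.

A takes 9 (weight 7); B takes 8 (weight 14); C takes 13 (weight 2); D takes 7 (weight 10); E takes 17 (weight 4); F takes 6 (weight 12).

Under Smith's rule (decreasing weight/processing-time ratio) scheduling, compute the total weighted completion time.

WSPT (decreasing weight/processing-time ratio): F B D A E C.
F: finishes 6, weight 12, w·C = 72
B: finishes 14, weight 14, w·C = 196
D: finishes 21, weight 10, w·C = 210
A: finishes 30, weight 7, w·C = 210
E: finishes 47, weight 4, w·C = 188
C: finishes 60, weight 2, w·C = 120
Sum = 72+196+210+210+188+120 = 996.

996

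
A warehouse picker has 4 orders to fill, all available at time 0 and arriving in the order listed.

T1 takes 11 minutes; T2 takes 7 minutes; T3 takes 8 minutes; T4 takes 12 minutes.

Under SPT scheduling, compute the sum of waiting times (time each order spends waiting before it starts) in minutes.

SPT (increasing processing time): T2 T3 T1 T4.
T2: waits 0, runs 0→7
T3: waits 7, runs 7→15
T1: waits 15, runs 15→26
T4: waits 26, runs 26→38
Sum = 0+7+15+26 = 48.

48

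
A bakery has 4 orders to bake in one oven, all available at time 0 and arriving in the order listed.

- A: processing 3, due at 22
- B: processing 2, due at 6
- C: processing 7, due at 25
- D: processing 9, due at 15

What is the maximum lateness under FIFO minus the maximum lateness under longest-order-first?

FIFO (arrival order): A B C D.
A: 0→3, due 22, lateness -19
B: 3→5, due 6, lateness -1
C: 5→12, due 25, lateness -13
D: 12→21, due 15, lateness 6
Maximum = 6.
LPT (decreasing processing time): D C A B.
D: 0→9, due 15, lateness -6
C: 9→16, due 25, lateness -9
A: 16→19, due 22, lateness -3
B: 19→21, due 6, lateness 15
Maximum = 15.
Difference = 6 − 15 = -9.

-9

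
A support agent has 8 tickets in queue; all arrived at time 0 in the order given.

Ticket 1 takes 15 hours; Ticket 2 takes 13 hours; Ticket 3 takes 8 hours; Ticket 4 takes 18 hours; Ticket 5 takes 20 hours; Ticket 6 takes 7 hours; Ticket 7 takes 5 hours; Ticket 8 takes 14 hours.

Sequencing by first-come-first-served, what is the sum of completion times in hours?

474

FIFO (arrival order): Ticket 1 Ticket 2 Ticket 3 Ticket 4 Ticket 5 Ticket 6 Ticket 7 Ticket 8.
Ticket 1: 0→15
Ticket 2: 15→28
Ticket 3: 28→36
Ticket 4: 36→54
Ticket 5: 54→74
Ticket 6: 74→81
Ticket 7: 81→86
Ticket 8: 86→100
Sum = 15+28+36+54+74+81+86+100 = 474.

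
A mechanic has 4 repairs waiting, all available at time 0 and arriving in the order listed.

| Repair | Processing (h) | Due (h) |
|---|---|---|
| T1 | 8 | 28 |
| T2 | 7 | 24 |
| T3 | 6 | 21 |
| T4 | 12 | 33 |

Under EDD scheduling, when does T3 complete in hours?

6

EDD (increasing due date): T3 T2 T1 T4.
T3: 0→6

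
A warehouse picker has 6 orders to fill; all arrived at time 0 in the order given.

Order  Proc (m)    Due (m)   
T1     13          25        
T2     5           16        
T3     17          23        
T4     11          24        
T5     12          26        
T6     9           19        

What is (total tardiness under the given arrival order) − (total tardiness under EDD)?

19

FIFO (arrival order): T1 T2 T3 T4 T5 T6.
T1: 0→13, due 25, tardiness 0
T2: 13→18, due 16, tardiness 2
T3: 18→35, due 23, tardiness 12
T4: 35→46, due 24, tardiness 22
T5: 46→58, due 26, tardiness 32
T6: 58→67, due 19, tardiness 48
Sum = 0+2+12+22+32+48 = 116.
EDD (increasing due date): T2 T6 T3 T4 T1 T5.
T2: 0→5, due 16, tardiness 0
T6: 5→14, due 19, tardiness 0
T3: 14→31, due 23, tardiness 8
T4: 31→42, due 24, tardiness 18
T1: 42→55, due 25, tardiness 30
T5: 55→67, due 26, tardiness 41
Sum = 0+0+8+18+30+41 = 97.
Difference = 116 − 97 = 19.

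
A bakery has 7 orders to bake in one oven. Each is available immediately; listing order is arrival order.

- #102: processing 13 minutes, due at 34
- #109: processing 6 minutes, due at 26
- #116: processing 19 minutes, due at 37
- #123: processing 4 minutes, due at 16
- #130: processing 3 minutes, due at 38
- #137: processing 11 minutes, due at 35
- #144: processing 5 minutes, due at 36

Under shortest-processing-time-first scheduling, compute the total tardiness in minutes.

SPT (increasing processing time): #130 #123 #144 #109 #137 #102 #116.
#130: 0→3, due 38, tardiness 0
#123: 3→7, due 16, tardiness 0
#144: 7→12, due 36, tardiness 0
#109: 12→18, due 26, tardiness 0
#137: 18→29, due 35, tardiness 0
#102: 29→42, due 34, tardiness 8
#116: 42→61, due 37, tardiness 24
Sum = 0+0+0+0+0+8+24 = 32.

32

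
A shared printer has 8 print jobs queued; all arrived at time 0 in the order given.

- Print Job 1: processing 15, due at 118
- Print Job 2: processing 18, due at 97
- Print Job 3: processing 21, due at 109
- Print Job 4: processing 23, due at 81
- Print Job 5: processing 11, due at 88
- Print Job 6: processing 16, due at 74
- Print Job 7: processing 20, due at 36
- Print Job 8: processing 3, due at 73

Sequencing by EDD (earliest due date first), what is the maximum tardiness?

9

EDD (increasing due date): Print Job 7 Print Job 8 Print Job 6 Print Job 4 Print Job 5 Print Job 2 Print Job 3 Print Job 1.
Print Job 7: 0→20, due 36, tardiness 0
Print Job 8: 20→23, due 73, tardiness 0
Print Job 6: 23→39, due 74, tardiness 0
Print Job 4: 39→62, due 81, tardiness 0
Print Job 5: 62→73, due 88, tardiness 0
Print Job 2: 73→91, due 97, tardiness 0
Print Job 3: 91→112, due 109, tardiness 3
Print Job 1: 112→127, due 118, tardiness 9
Maximum = 9.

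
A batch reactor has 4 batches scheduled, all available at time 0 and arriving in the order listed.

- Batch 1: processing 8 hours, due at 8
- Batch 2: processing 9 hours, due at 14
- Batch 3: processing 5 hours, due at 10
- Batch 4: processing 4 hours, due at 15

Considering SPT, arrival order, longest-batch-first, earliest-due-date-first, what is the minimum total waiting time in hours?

30

SPT (increasing processing time): Batch 4 Batch 3 Batch 1 Batch 2.
Batch 4: waits 0, runs 0→4
Batch 3: waits 4, runs 4→9
Batch 1: waits 9, runs 9→17
Batch 2: waits 17, runs 17→26
Sum = 0+4+9+17 = 30.
FIFO (arrival order): Batch 1 Batch 2 Batch 3 Batch 4.
Batch 1: waits 0, runs 0→8
Batch 2: waits 8, runs 8→17
Batch 3: waits 17, runs 17→22
Batch 4: waits 22, runs 22→26
Sum = 0+8+17+22 = 47.
LPT (decreasing processing time): Batch 2 Batch 1 Batch 3 Batch 4.
Batch 2: waits 0, runs 0→9
Batch 1: waits 9, runs 9→17
Batch 3: waits 17, runs 17→22
Batch 4: waits 22, runs 22→26
Sum = 0+9+17+22 = 48.
EDD (increasing due date): Batch 1 Batch 3 Batch 2 Batch 4.
Batch 1: waits 0, runs 0→8
Batch 3: waits 8, runs 8→13
Batch 2: waits 13, runs 13→22
Batch 4: waits 22, runs 22→26
Sum = 0+8+13+22 = 43.
SPT 30, FIFO 47, LPT 48, EDD 43 → minimum 30.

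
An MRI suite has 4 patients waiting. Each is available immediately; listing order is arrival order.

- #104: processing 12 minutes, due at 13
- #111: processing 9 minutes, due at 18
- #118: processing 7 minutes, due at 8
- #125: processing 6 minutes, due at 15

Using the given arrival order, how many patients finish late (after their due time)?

FIFO (arrival order): #104 #111 #118 #125.
#104: 0→12, due 13, tardiness 0
#111: 12→21, due 18, tardiness 3
#118: 21→28, due 8, tardiness 20
#125: 28→34, due 15, tardiness 19
Late patients: 3.

3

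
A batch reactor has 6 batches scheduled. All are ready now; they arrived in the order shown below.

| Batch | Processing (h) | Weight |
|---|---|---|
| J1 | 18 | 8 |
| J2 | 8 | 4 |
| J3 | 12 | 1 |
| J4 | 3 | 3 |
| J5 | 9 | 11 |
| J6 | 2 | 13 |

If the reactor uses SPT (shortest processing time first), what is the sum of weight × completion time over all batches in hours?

785

SPT (increasing processing time): J6 J4 J2 J5 J3 J1.
J6: finishes 2, weight 13, w·C = 26
J4: finishes 5, weight 3, w·C = 15
J2: finishes 13, weight 4, w·C = 52
J5: finishes 22, weight 11, w·C = 242
J3: finishes 34, weight 1, w·C = 34
J1: finishes 52, weight 8, w·C = 416
Sum = 26+15+52+242+34+416 = 785.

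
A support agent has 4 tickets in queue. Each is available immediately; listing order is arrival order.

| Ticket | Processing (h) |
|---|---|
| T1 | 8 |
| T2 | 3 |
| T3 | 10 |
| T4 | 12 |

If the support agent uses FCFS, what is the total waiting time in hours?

FIFO (arrival order): T1 T2 T3 T4.
T1: waits 0, runs 0→8
T2: waits 8, runs 8→11
T3: waits 11, runs 11→21
T4: waits 21, runs 21→33
Sum = 0+8+11+21 = 40.

40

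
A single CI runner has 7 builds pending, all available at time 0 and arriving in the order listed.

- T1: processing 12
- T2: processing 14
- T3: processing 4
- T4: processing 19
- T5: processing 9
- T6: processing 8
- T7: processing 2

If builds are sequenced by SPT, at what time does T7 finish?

2

SPT (increasing processing time): T7 T3 T6 T5 T1 T2 T4.
T7: 0→2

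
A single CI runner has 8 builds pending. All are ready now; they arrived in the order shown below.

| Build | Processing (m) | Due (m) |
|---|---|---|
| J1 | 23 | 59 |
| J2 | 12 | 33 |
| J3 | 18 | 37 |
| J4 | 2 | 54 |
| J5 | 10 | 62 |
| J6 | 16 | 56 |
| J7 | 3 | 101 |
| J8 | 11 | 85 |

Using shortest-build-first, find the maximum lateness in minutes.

36

SPT (increasing processing time): J4 J7 J5 J8 J2 J6 J3 J1.
J4: 0→2, due 54, lateness -52
J7: 2→5, due 101, lateness -96
J5: 5→15, due 62, lateness -47
J8: 15→26, due 85, lateness -59
J2: 26→38, due 33, lateness 5
J6: 38→54, due 56, lateness -2
J3: 54→72, due 37, lateness 35
J1: 72→95, due 59, lateness 36
Maximum = 36.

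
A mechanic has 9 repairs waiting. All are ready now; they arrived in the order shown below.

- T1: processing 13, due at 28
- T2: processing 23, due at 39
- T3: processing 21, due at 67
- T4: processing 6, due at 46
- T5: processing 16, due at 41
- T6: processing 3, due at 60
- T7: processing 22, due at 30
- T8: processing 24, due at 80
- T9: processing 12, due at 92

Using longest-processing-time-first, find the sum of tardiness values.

LPT (decreasing processing time): T8 T2 T7 T3 T5 T1 T9 T4 T6.
T8: 0→24, due 80, tardiness 0
T2: 24→47, due 39, tardiness 8
T7: 47→69, due 30, tardiness 39
T3: 69→90, due 67, tardiness 23
T5: 90→106, due 41, tardiness 65
T1: 106→119, due 28, tardiness 91
T9: 119→131, due 92, tardiness 39
T4: 131→137, due 46, tardiness 91
T6: 137→140, due 60, tardiness 80
Sum = 0+8+39+23+65+91+39+91+80 = 436.

436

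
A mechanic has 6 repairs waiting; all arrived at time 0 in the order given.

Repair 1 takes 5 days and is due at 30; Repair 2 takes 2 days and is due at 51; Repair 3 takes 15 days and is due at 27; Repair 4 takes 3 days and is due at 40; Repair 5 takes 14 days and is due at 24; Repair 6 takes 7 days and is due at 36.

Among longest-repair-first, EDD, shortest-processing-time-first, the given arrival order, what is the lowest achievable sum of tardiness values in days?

LPT (decreasing processing time): Repair 3 Repair 5 Repair 6 Repair 1 Repair 4 Repair 2.
Repair 3: 0→15, due 27, tardiness 0
Repair 5: 15→29, due 24, tardiness 5
Repair 6: 29→36, due 36, tardiness 0
Repair 1: 36→41, due 30, tardiness 11
Repair 4: 41→44, due 40, tardiness 4
Repair 2: 44→46, due 51, tardiness 0
Sum = 0+5+0+11+4+0 = 20.
EDD (increasing due date): Repair 5 Repair 3 Repair 1 Repair 6 Repair 4 Repair 2.
Repair 5: 0→14, due 24, tardiness 0
Repair 3: 14→29, due 27, tardiness 2
Repair 1: 29→34, due 30, tardiness 4
Repair 6: 34→41, due 36, tardiness 5
Repair 4: 41→44, due 40, tardiness 4
Repair 2: 44→46, due 51, tardiness 0
Sum = 0+2+4+5+4+0 = 15.
SPT (increasing processing time): Repair 2 Repair 4 Repair 1 Repair 6 Repair 5 Repair 3.
Repair 2: 0→2, due 51, tardiness 0
Repair 4: 2→5, due 40, tardiness 0
Repair 1: 5→10, due 30, tardiness 0
Repair 6: 10→17, due 36, tardiness 0
Repair 5: 17→31, due 24, tardiness 7
Repair 3: 31→46, due 27, tardiness 19
Sum = 0+0+0+0+7+19 = 26.
FIFO (arrival order): Repair 1 Repair 2 Repair 3 Repair 4 Repair 5 Repair 6.
Repair 1: 0→5, due 30, tardiness 0
Repair 2: 5→7, due 51, tardiness 0
Repair 3: 7→22, due 27, tardiness 0
Repair 4: 22→25, due 40, tardiness 0
Repair 5: 25→39, due 24, tardiness 15
Repair 6: 39→46, due 36, tardiness 10
Sum = 0+0+0+0+15+10 = 25.
LPT 20, EDD 15, SPT 26, FIFO 25 → minimum 15.

15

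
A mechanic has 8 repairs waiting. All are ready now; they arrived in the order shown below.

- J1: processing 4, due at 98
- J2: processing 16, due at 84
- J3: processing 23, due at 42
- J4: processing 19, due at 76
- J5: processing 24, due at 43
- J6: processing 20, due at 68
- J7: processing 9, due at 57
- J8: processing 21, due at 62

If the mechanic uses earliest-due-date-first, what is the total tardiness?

174

EDD (increasing due date): J3 J5 J7 J8 J6 J4 J2 J1.
J3: 0→23, due 42, tardiness 0
J5: 23→47, due 43, tardiness 4
J7: 47→56, due 57, tardiness 0
J8: 56→77, due 62, tardiness 15
J6: 77→97, due 68, tardiness 29
J4: 97→116, due 76, tardiness 40
J2: 116→132, due 84, tardiness 48
J1: 132→136, due 98, tardiness 38
Sum = 0+4+0+15+29+40+48+38 = 174.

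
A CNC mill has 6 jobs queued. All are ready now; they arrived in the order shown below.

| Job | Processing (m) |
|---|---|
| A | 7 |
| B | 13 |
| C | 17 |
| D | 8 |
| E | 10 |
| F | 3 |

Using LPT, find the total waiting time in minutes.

190

LPT (decreasing processing time): C B E D A F.
C: waits 0, runs 0→17
B: waits 17, runs 17→30
E: waits 30, runs 30→40
D: waits 40, runs 40→48
A: waits 48, runs 48→55
F: waits 55, runs 55→58
Sum = 0+17+30+40+48+55 = 190.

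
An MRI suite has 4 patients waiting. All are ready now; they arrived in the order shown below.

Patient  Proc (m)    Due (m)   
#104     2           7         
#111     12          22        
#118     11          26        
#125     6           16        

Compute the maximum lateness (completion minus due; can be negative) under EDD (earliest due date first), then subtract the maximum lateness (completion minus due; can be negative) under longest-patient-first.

EDD (increasing due date): #104 #125 #111 #118.
#104: 0→2, due 7, lateness -5
#125: 2→8, due 16, lateness -8
#111: 8→20, due 22, lateness -2
#118: 20→31, due 26, lateness 5
Maximum = 5.
LPT (decreasing processing time): #111 #118 #125 #104.
#111: 0→12, due 22, lateness -10
#118: 12→23, due 26, lateness -3
#125: 23→29, due 16, lateness 13
#104: 29→31, due 7, lateness 24
Maximum = 24.
Difference = 5 − 24 = -19.

-19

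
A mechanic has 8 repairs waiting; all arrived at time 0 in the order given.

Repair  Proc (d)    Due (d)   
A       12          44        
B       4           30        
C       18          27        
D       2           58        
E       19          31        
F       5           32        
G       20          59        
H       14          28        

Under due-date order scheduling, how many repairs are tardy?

EDD (increasing due date): C H B E F A D G.
C: 0→18, due 27, tardiness 0
H: 18→32, due 28, tardiness 4
B: 32→36, due 30, tardiness 6
E: 36→55, due 31, tardiness 24
F: 55→60, due 32, tardiness 28
A: 60→72, due 44, tardiness 28
D: 72→74, due 58, tardiness 16
G: 74→94, due 59, tardiness 35
Late repairs: 7.

7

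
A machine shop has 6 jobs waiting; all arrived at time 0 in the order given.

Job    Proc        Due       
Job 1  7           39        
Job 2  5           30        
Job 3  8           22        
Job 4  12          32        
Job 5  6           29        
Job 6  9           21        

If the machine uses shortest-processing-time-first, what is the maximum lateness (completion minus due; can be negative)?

SPT (increasing processing time): Job 2 Job 5 Job 1 Job 3 Job 6 Job 4.
Job 2: 0→5, due 30, lateness -25
Job 5: 5→11, due 29, lateness -18
Job 1: 11→18, due 39, lateness -21
Job 3: 18→26, due 22, lateness 4
Job 6: 26→35, due 21, lateness 14
Job 4: 35→47, due 32, lateness 15
Maximum = 15.

15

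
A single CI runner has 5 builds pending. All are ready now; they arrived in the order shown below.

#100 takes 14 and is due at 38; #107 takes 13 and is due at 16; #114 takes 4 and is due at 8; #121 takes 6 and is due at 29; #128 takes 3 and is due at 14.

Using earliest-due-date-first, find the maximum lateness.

EDD (increasing due date): #114 #128 #107 #121 #100.
#114: 0→4, due 8, lateness -4
#128: 4→7, due 14, lateness -7
#107: 7→20, due 16, lateness 4
#121: 20→26, due 29, lateness -3
#100: 26→40, due 38, lateness 2
Maximum = 4.

4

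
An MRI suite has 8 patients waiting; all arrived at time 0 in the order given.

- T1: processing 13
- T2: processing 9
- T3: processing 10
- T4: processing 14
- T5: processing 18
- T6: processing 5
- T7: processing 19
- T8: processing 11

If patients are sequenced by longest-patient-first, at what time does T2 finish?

LPT (decreasing processing time): T7 T5 T4 T1 T8 T3 T2 T6.
T7: 0→19
T5: 19→37
T4: 37→51
T1: 51→64
T8: 64→75
T3: 75→85
T2: 85→94

94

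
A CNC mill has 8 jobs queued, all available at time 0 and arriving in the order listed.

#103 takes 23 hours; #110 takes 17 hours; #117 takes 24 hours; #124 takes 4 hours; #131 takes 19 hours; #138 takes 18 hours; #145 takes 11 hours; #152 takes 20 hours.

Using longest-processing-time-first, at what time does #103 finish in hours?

LPT (decreasing processing time): #117 #103 #152 #131 #138 #110 #145 #124.
#117: 0→24
#103: 24→47

47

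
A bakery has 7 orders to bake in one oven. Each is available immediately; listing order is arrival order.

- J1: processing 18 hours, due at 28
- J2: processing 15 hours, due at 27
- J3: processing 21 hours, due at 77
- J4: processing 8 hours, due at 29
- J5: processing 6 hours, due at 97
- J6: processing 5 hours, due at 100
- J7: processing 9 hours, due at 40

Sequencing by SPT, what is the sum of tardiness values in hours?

SPT (increasing processing time): J6 J5 J4 J7 J2 J1 J3.
J6: 0→5, due 100, tardiness 0
J5: 5→11, due 97, tardiness 0
J4: 11→19, due 29, tardiness 0
J7: 19→28, due 40, tardiness 0
J2: 28→43, due 27, tardiness 16
J1: 43→61, due 28, tardiness 33
J3: 61→82, due 77, tardiness 5
Sum = 0+0+0+0+16+33+5 = 54.

54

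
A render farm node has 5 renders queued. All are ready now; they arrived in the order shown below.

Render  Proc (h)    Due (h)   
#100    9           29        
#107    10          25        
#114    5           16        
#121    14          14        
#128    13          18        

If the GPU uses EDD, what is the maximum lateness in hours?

EDD (increasing due date): #121 #114 #128 #107 #100.
#121: 0→14, due 14, lateness 0
#114: 14→19, due 16, lateness 3
#128: 19→32, due 18, lateness 14
#107: 32→42, due 25, lateness 17
#100: 42→51, due 29, lateness 22
Maximum = 22.

22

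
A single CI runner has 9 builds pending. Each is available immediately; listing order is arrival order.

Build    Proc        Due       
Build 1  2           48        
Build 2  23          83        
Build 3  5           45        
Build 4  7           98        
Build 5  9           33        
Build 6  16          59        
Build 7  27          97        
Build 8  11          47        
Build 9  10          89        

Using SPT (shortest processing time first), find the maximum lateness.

13

SPT (increasing processing time): Build 1 Build 3 Build 4 Build 5 Build 9 Build 8 Build 6 Build 2 Build 7.
Build 1: 0→2, due 48, lateness -46
Build 3: 2→7, due 45, lateness -38
Build 4: 7→14, due 98, lateness -84
Build 5: 14→23, due 33, lateness -10
Build 9: 23→33, due 89, lateness -56
Build 8: 33→44, due 47, lateness -3
Build 6: 44→60, due 59, lateness 1
Build 2: 60→83, due 83, lateness 0
Build 7: 83→110, due 97, lateness 13
Maximum = 13.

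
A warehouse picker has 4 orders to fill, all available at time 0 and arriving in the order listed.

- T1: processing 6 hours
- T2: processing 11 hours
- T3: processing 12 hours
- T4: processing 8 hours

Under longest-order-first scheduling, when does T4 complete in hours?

31

LPT (decreasing processing time): T3 T2 T4 T1.
T3: 0→12
T2: 12→23
T4: 23→31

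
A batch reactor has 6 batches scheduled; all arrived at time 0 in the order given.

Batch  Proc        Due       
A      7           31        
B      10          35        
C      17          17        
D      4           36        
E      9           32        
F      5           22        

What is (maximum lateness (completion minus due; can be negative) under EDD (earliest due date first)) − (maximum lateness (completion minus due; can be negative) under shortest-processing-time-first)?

EDD (increasing due date): C F A E B D.
C: 0→17, due 17, lateness 0
F: 17→22, due 22, lateness 0
A: 22→29, due 31, lateness -2
E: 29→38, due 32, lateness 6
B: 38→48, due 35, lateness 13
D: 48→52, due 36, lateness 16
Maximum = 16.
SPT (increasing processing time): D F A E B C.
D: 0→4, due 36, lateness -32
F: 4→9, due 22, lateness -13
A: 9→16, due 31, lateness -15
E: 16→25, due 32, lateness -7
B: 25→35, due 35, lateness 0
C: 35→52, due 17, lateness 35
Maximum = 35.
Difference = 16 − 35 = -19.

-19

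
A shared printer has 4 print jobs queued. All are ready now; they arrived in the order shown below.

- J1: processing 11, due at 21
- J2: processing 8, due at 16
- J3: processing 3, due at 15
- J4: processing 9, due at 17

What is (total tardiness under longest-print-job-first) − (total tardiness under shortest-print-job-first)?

18

LPT (decreasing processing time): J1 J4 J2 J3.
J1: 0→11, due 21, tardiness 0
J4: 11→20, due 17, tardiness 3
J2: 20→28, due 16, tardiness 12
J3: 28→31, due 15, tardiness 16
Sum = 0+3+12+16 = 31.
SPT (increasing processing time): J3 J2 J4 J1.
J3: 0→3, due 15, tardiness 0
J2: 3→11, due 16, tardiness 0
J4: 11→20, due 17, tardiness 3
J1: 20→31, due 21, tardiness 10
Sum = 0+0+3+10 = 13.
Difference = 31 − 13 = 18.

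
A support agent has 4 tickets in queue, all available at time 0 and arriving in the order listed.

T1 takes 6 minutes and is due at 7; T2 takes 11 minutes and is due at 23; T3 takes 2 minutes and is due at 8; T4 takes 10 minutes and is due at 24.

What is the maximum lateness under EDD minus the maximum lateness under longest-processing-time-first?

EDD (increasing due date): T1 T3 T2 T4.
T1: 0→6, due 7, lateness -1
T3: 6→8, due 8, lateness 0
T2: 8→19, due 23, lateness -4
T4: 19→29, due 24, lateness 5
Maximum = 5.
LPT (decreasing processing time): T2 T4 T1 T3.
T2: 0→11, due 23, lateness -12
T4: 11→21, due 24, lateness -3
T1: 21→27, due 7, lateness 20
T3: 27→29, due 8, lateness 21
Maximum = 21.
Difference = 5 − 21 = -16.

-16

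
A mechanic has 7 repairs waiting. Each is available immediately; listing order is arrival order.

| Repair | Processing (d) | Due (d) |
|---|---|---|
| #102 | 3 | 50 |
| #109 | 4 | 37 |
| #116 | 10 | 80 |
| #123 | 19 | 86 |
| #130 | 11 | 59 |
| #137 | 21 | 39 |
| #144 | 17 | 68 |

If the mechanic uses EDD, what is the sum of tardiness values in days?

0

EDD (increasing due date): #109 #137 #102 #130 #144 #116 #123.
#109: 0→4, due 37, tardiness 0
#137: 4→25, due 39, tardiness 0
#102: 25→28, due 50, tardiness 0
#130: 28→39, due 59, tardiness 0
#144: 39→56, due 68, tardiness 0
#116: 56→66, due 80, tardiness 0
#123: 66→85, due 86, tardiness 0
Sum = 0+0+0+0+0+0+0 = 0.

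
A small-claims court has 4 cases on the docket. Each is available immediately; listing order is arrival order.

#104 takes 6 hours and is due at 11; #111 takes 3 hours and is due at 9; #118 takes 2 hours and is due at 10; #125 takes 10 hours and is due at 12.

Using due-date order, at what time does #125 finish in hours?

EDD (increasing due date): #111 #118 #104 #125.
#111: 0→3
#118: 3→5
#104: 5→11
#125: 11→21

21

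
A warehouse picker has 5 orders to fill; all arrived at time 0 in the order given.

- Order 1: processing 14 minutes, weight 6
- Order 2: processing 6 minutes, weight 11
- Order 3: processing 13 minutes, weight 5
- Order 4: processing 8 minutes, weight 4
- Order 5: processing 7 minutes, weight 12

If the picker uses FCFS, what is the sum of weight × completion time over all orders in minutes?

1209

FIFO (arrival order): Order 1 Order 2 Order 3 Order 4 Order 5.
Order 1: finishes 14, weight 6, w·C = 84
Order 2: finishes 20, weight 11, w·C = 220
Order 3: finishes 33, weight 5, w·C = 165
Order 4: finishes 41, weight 4, w·C = 164
Order 5: finishes 48, weight 12, w·C = 576
Sum = 84+220+165+164+576 = 1209.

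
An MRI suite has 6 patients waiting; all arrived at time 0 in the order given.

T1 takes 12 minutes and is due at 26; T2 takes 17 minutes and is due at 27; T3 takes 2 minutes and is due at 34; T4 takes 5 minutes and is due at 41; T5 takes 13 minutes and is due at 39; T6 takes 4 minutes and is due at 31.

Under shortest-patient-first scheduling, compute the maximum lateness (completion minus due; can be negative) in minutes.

26

SPT (increasing processing time): T3 T6 T4 T1 T5 T2.
T3: 0→2, due 34, lateness -32
T6: 2→6, due 31, lateness -25
T4: 6→11, due 41, lateness -30
T1: 11→23, due 26, lateness -3
T5: 23→36, due 39, lateness -3
T2: 36→53, due 27, lateness 26
Maximum = 26.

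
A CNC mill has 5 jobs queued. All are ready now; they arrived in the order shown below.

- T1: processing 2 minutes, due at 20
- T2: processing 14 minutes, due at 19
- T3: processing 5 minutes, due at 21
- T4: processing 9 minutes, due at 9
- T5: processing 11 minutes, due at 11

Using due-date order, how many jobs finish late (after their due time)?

4

EDD (increasing due date): T4 T5 T2 T1 T3.
T4: 0→9, due 9, tardiness 0
T5: 9→20, due 11, tardiness 9
T2: 20→34, due 19, tardiness 15
T1: 34→36, due 20, tardiness 16
T3: 36→41, due 21, tardiness 20
Late jobs: 4.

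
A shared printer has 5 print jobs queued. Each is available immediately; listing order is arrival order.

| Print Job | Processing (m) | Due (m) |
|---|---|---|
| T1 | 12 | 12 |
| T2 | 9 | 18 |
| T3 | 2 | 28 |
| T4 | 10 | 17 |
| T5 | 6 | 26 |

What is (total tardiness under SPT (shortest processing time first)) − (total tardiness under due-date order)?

SPT (increasing processing time): T3 T5 T2 T4 T1.
T3: 0→2, due 28, tardiness 0
T5: 2→8, due 26, tardiness 0
T2: 8→17, due 18, tardiness 0
T4: 17→27, due 17, tardiness 10
T1: 27→39, due 12, tardiness 27
Sum = 0+0+0+10+27 = 37.
EDD (increasing due date): T1 T4 T2 T5 T3.
T1: 0→12, due 12, tardiness 0
T4: 12→22, due 17, tardiness 5
T2: 22→31, due 18, tardiness 13
T5: 31→37, due 26, tardiness 11
T3: 37→39, due 28, tardiness 11
Sum = 0+5+13+11+11 = 40.
Difference = 37 − 40 = -3.

-3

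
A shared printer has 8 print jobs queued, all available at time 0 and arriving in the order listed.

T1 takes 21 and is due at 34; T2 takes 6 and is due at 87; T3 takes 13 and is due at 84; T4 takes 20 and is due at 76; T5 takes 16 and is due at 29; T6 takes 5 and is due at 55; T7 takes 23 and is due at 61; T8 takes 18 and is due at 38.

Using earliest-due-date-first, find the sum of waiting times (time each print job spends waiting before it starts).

EDD (increasing due date): T5 T1 T8 T6 T7 T4 T3 T2.
T5: waits 0, runs 0→16
T1: waits 16, runs 16→37
T8: waits 37, runs 37→55
T6: waits 55, runs 55→60
T7: waits 60, runs 60→83
T4: waits 83, runs 83→103
T3: waits 103, runs 103→116
T2: waits 116, runs 116→122
Sum = 0+16+37+55+60+83+103+116 = 470.

470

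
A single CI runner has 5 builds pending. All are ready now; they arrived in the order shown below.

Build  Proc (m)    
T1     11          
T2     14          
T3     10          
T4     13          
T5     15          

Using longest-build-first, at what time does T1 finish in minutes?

53

LPT (decreasing processing time): T5 T2 T4 T1 T3.
T5: 0→15
T2: 15→29
T4: 29→42
T1: 42→53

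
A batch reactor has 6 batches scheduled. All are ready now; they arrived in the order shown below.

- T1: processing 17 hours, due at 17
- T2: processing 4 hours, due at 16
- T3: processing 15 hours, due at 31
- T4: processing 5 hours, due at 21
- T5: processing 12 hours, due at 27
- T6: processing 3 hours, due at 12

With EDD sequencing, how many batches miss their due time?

4

EDD (increasing due date): T6 T2 T1 T4 T5 T3.
T6: 0→3, due 12, tardiness 0
T2: 3→7, due 16, tardiness 0
T1: 7→24, due 17, tardiness 7
T4: 24→29, due 21, tardiness 8
T5: 29→41, due 27, tardiness 14
T3: 41→56, due 31, tardiness 25
Late batches: 4.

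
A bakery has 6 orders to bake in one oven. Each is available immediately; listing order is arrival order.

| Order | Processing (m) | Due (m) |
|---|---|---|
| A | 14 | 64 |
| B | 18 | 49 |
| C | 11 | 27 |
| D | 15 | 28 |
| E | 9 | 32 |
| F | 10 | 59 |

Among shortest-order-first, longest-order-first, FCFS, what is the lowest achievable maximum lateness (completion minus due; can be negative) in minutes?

SPT (increasing processing time): E F C A D B.
E: 0→9, due 32, lateness -23
F: 9→19, due 59, lateness -40
C: 19→30, due 27, lateness 3
A: 30→44, due 64, lateness -20
D: 44→59, due 28, lateness 31
B: 59→77, due 49, lateness 28
Maximum = 31.
LPT (decreasing processing time): B D A C F E.
B: 0→18, due 49, lateness -31
D: 18→33, due 28, lateness 5
A: 33→47, due 64, lateness -17
C: 47→58, due 27, lateness 31
F: 58→68, due 59, lateness 9
E: 68→77, due 32, lateness 45
Maximum = 45.
FIFO (arrival order): A B C D E F.
A: 0→14, due 64, lateness -50
B: 14→32, due 49, lateness -17
C: 32→43, due 27, lateness 16
D: 43→58, due 28, lateness 30
E: 58→67, due 32, lateness 35
F: 67→77, due 59, lateness 18
Maximum = 35.
SPT 31, LPT 45, FIFO 35 → minimum 31.

31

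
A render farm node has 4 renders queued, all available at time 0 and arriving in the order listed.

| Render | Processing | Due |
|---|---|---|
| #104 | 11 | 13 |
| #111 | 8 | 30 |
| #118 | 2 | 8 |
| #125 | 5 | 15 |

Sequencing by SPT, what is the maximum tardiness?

SPT (increasing processing time): #118 #125 #111 #104.
#118: 0→2, due 8, tardiness 0
#125: 2→7, due 15, tardiness 0
#111: 7→15, due 30, tardiness 0
#104: 15→26, due 13, tardiness 13
Maximum = 13.

13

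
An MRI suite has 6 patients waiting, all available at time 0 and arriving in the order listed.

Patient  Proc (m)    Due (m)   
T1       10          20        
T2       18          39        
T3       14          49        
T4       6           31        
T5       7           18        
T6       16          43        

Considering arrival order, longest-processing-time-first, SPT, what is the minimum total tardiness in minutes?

FIFO (arrival order): T1 T2 T3 T4 T5 T6.
T1: 0→10, due 20, tardiness 0
T2: 10→28, due 39, tardiness 0
T3: 28→42, due 49, tardiness 0
T4: 42→48, due 31, tardiness 17
T5: 48→55, due 18, tardiness 37
T6: 55→71, due 43, tardiness 28
Sum = 0+0+0+17+37+28 = 82.
LPT (decreasing processing time): T2 T6 T3 T1 T5 T4.
T2: 0→18, due 39, tardiness 0
T6: 18→34, due 43, tardiness 0
T3: 34→48, due 49, tardiness 0
T1: 48→58, due 20, tardiness 38
T5: 58→65, due 18, tardiness 47
T4: 65→71, due 31, tardiness 40
Sum = 0+0+0+38+47+40 = 125.
SPT (increasing processing time): T4 T5 T1 T3 T6 T2.
T4: 0→6, due 31, tardiness 0
T5: 6→13, due 18, tardiness 0
T1: 13→23, due 20, tardiness 3
T3: 23→37, due 49, tardiness 0
T6: 37→53, due 43, tardiness 10
T2: 53→71, due 39, tardiness 32
Sum = 0+0+3+0+10+32 = 45.
FIFO 82, LPT 125, SPT 45 → minimum 45.

45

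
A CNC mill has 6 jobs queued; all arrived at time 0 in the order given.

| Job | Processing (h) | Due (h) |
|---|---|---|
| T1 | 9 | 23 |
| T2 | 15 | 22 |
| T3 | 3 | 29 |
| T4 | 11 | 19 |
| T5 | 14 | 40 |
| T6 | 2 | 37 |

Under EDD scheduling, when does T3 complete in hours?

38

EDD (increasing due date): T4 T2 T1 T3 T6 T5.
T4: 0→11
T2: 11→26
T1: 26→35
T3: 35→38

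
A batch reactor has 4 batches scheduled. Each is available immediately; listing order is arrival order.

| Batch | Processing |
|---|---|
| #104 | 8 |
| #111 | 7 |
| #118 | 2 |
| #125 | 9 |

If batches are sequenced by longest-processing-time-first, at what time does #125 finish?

LPT (decreasing processing time): #125 #104 #111 #118.
#125: 0→9

9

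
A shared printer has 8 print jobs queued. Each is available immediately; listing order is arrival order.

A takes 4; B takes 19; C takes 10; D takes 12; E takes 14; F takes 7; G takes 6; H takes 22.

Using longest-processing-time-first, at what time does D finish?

67

LPT (decreasing processing time): H B E D C F G A.
H: 0→22
B: 22→41
E: 41→55
D: 55→67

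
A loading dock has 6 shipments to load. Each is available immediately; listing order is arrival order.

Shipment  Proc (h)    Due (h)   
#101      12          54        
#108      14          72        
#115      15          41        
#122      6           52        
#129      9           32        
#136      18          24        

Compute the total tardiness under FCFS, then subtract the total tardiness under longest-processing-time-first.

11

FIFO (arrival order): #101 #108 #115 #122 #129 #136.
#101: 0→12, due 54, tardiness 0
#108: 12→26, due 72, tardiness 0
#115: 26→41, due 41, tardiness 0
#122: 41→47, due 52, tardiness 0
#129: 47→56, due 32, tardiness 24
#136: 56→74, due 24, tardiness 50
Sum = 0+0+0+0+24+50 = 74.
LPT (decreasing processing time): #136 #115 #108 #101 #129 #122.
#136: 0→18, due 24, tardiness 0
#115: 18→33, due 41, tardiness 0
#108: 33→47, due 72, tardiness 0
#101: 47→59, due 54, tardiness 5
#129: 59→68, due 32, tardiness 36
#122: 68→74, due 52, tardiness 22
Sum = 0+0+0+5+36+22 = 63.
Difference = 74 − 63 = 11.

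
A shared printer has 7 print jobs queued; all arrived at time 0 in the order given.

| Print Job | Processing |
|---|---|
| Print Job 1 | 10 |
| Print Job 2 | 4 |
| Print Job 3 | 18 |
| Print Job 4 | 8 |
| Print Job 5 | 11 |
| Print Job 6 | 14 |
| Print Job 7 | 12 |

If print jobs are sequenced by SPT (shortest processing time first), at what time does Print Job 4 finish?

12

SPT (increasing processing time): Print Job 2 Print Job 4 Print Job 1 Print Job 5 Print Job 7 Print Job 6 Print Job 3.
Print Job 2: 0→4
Print Job 4: 4→12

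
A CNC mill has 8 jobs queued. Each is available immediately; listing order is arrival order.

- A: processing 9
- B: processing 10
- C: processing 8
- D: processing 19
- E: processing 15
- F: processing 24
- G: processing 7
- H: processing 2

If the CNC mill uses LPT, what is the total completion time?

541

LPT (decreasing processing time): F D E B A C G H.
F: 0→24
D: 24→43
E: 43→58
B: 58→68
A: 68→77
C: 77→85
G: 85→92
H: 92→94
Sum = 24+43+58+68+77+85+92+94 = 541.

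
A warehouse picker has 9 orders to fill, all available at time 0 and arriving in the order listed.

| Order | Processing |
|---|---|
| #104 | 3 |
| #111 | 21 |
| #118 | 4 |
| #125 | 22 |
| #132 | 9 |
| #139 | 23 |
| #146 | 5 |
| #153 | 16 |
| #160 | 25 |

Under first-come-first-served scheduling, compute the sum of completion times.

564

FIFO (arrival order): #104 #111 #118 #125 #132 #139 #146 #153 #160.
#104: 0→3
#111: 3→24
#118: 24→28
#125: 28→50
#132: 50→59
#139: 59→82
#146: 82→87
#153: 87→103
#160: 103→128
Sum = 3+24+28+50+59+82+87+103+128 = 564.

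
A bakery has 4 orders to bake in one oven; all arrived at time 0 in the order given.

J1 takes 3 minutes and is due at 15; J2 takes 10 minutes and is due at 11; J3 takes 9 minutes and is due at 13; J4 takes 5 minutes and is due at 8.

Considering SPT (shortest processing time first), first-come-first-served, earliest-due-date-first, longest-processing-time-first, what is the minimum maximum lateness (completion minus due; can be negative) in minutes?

SPT (increasing processing time): J1 J4 J3 J2.
J1: 0→3, due 15, lateness -12
J4: 3→8, due 8, lateness 0
J3: 8→17, due 13, lateness 4
J2: 17→27, due 11, lateness 16
Maximum = 16.
FIFO (arrival order): J1 J2 J3 J4.
J1: 0→3, due 15, lateness -12
J2: 3→13, due 11, lateness 2
J3: 13→22, due 13, lateness 9
J4: 22→27, due 8, lateness 19
Maximum = 19.
EDD (increasing due date): J4 J2 J3 J1.
J4: 0→5, due 8, lateness -3
J2: 5→15, due 11, lateness 4
J3: 15→24, due 13, lateness 11
J1: 24→27, due 15, lateness 12
Maximum = 12.
LPT (decreasing processing time): J2 J3 J4 J1.
J2: 0→10, due 11, lateness -1
J3: 10→19, due 13, lateness 6
J4: 19→24, due 8, lateness 16
J1: 24→27, due 15, lateness 12
Maximum = 16.
SPT 16, FIFO 19, EDD 12, LPT 16 → minimum 12.

12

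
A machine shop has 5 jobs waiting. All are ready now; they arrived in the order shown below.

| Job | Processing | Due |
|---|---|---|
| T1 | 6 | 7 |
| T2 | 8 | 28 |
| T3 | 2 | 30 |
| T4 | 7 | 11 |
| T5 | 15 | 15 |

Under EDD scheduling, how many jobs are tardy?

EDD (increasing due date): T1 T4 T5 T2 T3.
T1: 0→6, due 7, tardiness 0
T4: 6→13, due 11, tardiness 2
T5: 13→28, due 15, tardiness 13
T2: 28→36, due 28, tardiness 8
T3: 36→38, due 30, tardiness 8
Late jobs: 4.

4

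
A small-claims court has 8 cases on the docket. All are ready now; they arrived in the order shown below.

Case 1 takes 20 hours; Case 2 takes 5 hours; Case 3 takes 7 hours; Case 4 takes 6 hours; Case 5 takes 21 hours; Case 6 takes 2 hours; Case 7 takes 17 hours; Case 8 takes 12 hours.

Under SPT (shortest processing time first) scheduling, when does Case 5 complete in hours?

SPT (increasing processing time): Case 6 Case 2 Case 4 Case 3 Case 8 Case 7 Case 1 Case 5.
Case 6: 0→2
Case 2: 2→7
Case 4: 7→13
Case 3: 13→20
Case 8: 20→32
Case 7: 32→49
Case 1: 49→69
Case 5: 69→90

90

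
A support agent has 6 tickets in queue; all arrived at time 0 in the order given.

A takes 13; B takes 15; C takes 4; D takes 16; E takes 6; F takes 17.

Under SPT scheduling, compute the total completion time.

SPT (increasing processing time): C E A B D F.
C: 0→4
E: 4→10
A: 10→23
B: 23→38
D: 38→54
F: 54→71
Sum = 4+10+23+38+54+71 = 200.

200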